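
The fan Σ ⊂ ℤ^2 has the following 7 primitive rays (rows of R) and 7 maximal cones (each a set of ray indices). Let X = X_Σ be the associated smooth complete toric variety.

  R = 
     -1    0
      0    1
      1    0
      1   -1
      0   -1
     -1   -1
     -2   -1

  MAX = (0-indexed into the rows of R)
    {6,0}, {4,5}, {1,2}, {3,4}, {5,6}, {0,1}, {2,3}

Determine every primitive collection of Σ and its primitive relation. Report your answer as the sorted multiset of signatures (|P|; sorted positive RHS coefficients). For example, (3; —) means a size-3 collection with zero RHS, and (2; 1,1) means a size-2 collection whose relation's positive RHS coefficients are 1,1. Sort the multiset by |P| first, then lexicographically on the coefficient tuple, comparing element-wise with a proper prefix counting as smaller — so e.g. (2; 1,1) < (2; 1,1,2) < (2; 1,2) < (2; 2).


Δ(Σ) — 7 vertices, 14 min non-faces:

  P={0,2}:  v_{0} + v_{2} = 0  so sig = (2; —)
  P={1,4}:  v_{1} + v_{4} = 0  so sig = (2; —)
  P={0,3}:  v_{0} + v_{3} = v_{4}  so sig = (2; 1)
  P={0,4}:  v_{0} + v_{4} = v_{5}  so sig = (2; 1)
  P={0,5}:  v_{0} + v_{5} = v_{6}  so sig = (2; 1)
  P={1,3}:  v_{1} + v_{3} = v_{2}  so sig = (2; 1)
  P={1,5}:  v_{1} + v_{5} = v_{0}  so sig = (2; 1)
  P={2,4}:  v_{2} + v_{4} = v_{3}  so sig = (2; 1)
  P={2,5}:  v_{2} + v_{5} = v_{4}  so sig = (2; 1)
  P={2,6}:  v_{2} + v_{6} = v_{5}  so sig = (2; 1)
  P={3,6}:  v_{3} + v_{6} = v_{4} + v_{5}  so sig = (2; 1,1)
  P={1,6}:  v_{1} + v_{6} = 2·v_{0}  so sig = (2; 2)
  P={3,5}:  v_{3} + v_{5} = 2·v_{4}  so sig = (2; 2)
  P={4,6}:  v_{4} + v_{6} = 2·v_{5}  so sig = (2; 2)

Sorted signature multiset PRS(X):
{ (2; —) ×2,  (2; 1) ×8,  (2; 1,1),  (2; 2) ×3 }


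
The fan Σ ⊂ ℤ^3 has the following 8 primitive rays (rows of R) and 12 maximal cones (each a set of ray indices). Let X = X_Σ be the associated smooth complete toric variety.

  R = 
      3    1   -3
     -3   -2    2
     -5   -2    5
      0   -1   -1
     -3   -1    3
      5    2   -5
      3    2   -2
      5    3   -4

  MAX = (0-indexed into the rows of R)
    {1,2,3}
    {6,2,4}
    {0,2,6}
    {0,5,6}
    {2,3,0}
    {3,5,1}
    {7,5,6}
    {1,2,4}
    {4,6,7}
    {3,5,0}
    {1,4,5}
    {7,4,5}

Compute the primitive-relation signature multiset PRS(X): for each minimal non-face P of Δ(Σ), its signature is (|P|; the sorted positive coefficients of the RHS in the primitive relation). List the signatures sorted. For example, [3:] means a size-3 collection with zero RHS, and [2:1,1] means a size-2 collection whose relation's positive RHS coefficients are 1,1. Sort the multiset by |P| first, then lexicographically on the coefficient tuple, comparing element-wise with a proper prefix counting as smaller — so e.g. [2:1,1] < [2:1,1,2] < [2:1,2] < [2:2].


Primitive collections (11):

  P = {0,4}:  v_{0} + v_{4} = 0  ⇒ sig = [2:]
  P = {1,6}:  v_{1} + v_{6} = 0  ⇒ sig = [2:]
  P = {2,5}:  v_{2} + v_{5} = 0  ⇒ sig = [2:]
  P = {0,1}:  v_{0} + v_{1} = v_{3}  ⇒ sig = [2:1]
  P = {3,4}:  v_{3} + v_{4} = v_{1}  ⇒ sig = [2:1]
  P = {3,6}:  v_{3} + v_{6} = v_{0}  ⇒ sig = [2:1]
  P = {3,7}:  v_{3} + v_{7} = v_{5}  ⇒ sig = [2:1]
  P = {0,7}:  v_{0} + v_{7} = v_{5} + v_{6}  ⇒ sig = [2:1,1]
  P = {1,7}:  v_{1} + v_{7} = v_{4} + v_{5}  ⇒ sig = [2:1,1]
  P = {2,7}:  v_{2} + v_{7} = v_{4} + v_{6}  ⇒ sig = [2:1,1]
  P = {4,5,6}:  v_{4} + v_{5} + v_{6} = v_{7}  ⇒ sig = [3:1]

so the primitive-relation signature multiset is
    |P|=2: 10 collections, coeffs (), (), (), (1), (1), (1), (1), (1,1), (1,1), (1,1)
    |P|=3: 1 collection, coeffs (1)


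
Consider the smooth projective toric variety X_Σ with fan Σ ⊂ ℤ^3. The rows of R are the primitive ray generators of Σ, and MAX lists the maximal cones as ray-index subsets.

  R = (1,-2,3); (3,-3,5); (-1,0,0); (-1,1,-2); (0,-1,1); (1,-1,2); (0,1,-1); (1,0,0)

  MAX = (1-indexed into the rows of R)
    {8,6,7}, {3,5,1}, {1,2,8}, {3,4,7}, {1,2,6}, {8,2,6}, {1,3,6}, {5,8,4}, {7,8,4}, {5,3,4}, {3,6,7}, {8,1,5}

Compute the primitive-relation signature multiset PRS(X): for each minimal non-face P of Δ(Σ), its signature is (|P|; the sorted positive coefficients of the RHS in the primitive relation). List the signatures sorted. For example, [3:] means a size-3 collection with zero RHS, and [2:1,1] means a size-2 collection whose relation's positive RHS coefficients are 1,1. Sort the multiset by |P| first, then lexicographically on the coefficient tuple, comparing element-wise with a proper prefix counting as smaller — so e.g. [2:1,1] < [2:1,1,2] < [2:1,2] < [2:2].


Primitive collections (11):

  • {3,8}:  v_{3} + v_{8} = 0 — sig = [2:]
  • {4,6}:  v_{4} + v_{6} = 0 — sig = [2:]
  • {5,7}:  v_{5} + v_{7} = 0 — sig = [2:]
  • {1,4}:  v_{1} + v_{4} = v_{5} — sig = [2:1]
  • {1,7}:  v_{1} + v_{7} = v_{6} — sig = [2:1]
  • {5,6}:  v_{5} + v_{6} = v_{1} — sig = [2:1]
  • {2,3}:  v_{2} + v_{3} = v_{1} + v_{6} — sig = [2:1,1]
  • {2,4}:  v_{2} + v_{4} = v_{1} + v_{8} — sig = [2:1,1]
  • {2,5}:  v_{2} + v_{5} = 2·v_{1} + v_{8} — sig = [2:1,2]
  • {2,7}:  v_{2} + v_{7} = 2·v_{6} + v_{8} — sig = [2:1,2]
  • {1,6,8}:  v_{1} + v_{6} + v_{8} = v_{2} — sig = [3:1]

Hence PRS(X_Σ) =
    |P|=2: 10 collections, coeffs (), (), (), (1), (1), (1), (1,1), (1,1), (1,2), (1,2)
    |P|=3: 1 collection, coeffs (1)


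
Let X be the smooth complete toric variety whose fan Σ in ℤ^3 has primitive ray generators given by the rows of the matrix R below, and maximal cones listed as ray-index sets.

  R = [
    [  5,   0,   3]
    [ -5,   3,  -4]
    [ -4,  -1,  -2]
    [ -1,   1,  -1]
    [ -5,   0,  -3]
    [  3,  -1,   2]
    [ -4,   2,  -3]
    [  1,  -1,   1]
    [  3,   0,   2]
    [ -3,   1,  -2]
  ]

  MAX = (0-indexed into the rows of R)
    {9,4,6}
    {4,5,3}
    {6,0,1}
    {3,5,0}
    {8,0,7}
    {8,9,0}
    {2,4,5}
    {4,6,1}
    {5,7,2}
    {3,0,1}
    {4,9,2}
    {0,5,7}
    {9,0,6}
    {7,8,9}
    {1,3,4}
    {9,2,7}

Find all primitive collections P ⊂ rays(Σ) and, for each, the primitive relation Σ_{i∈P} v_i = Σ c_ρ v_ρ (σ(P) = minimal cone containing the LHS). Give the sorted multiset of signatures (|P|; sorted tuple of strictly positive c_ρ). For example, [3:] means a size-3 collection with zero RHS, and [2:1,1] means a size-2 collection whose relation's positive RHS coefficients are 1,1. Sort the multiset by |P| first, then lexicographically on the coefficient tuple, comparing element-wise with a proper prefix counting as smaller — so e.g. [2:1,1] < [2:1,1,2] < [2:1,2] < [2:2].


22 minimal non-faces of Δ(Σ) (on 10 rays):

  P = {0,4}:  v_{0} + v_{4} = 0 ; sig = [2:]
  P = {3,7}:  v_{3} + v_{7} = 0 ; sig = [2:]
  P = {5,9}:  v_{5} + v_{9} = 0 ; sig = [2:]
  P = {0,2}:  v_{0} + v_{2} = v_{7} ; sig = [2:1]
  P = {1,7}:  v_{1} + v_{7} = v_{6} ; sig = [2:1]
  P = {2,3}:  v_{2} + v_{3} = v_{4} ; sig = [2:1]
  P = {3,6}:  v_{3} + v_{6} = v_{1} ; sig = [2:1]
  P = {3,9}:  v_{3} + v_{9} = v_{6} ; sig = [2:1]
  P = {4,7}:  v_{4} + v_{7} = v_{2} ; sig = [2:1]
  P = {5,6}:  v_{5} + v_{6} = v_{3} ; sig = [2:1]
  P = {6,7}:  v_{6} + v_{7} = v_{9} ; sig = [2:1]
  P = {1,2}:  v_{1} + v_{2} = v_{4} + v_{6} ; sig = [2:1,1]
  P = {2,6}:  v_{2} + v_{6} = v_{4} + v_{9} ; sig = [2:1,1]
  P = {3,8}:  v_{3} + v_{8} = v_{0} + v_{9} ; sig = [2:1,1]
  P = {4,8}:  v_{4} + v_{8} = v_{7} + v_{9} ; sig = [2:1,1]
  P = {5,8}:  v_{5} + v_{8} = v_{0} + v_{7} ; sig = [2:1,1]
  P = {1,8}:  v_{1} + v_{8} = v_{0} + v_{6} + v_{9} ; sig = [2:1,1,1]
  P = {2,8}:  v_{2} + v_{8} = 2·v_{7} + v_{9} ; sig = [2:1,2]
  P = {6,8}:  v_{6} + v_{8} = v_{0} + 2·v_{9} ; sig = [2:1,2]
  P = {1,5}:  v_{1} + v_{5} = 2·v_{3} ; sig = [2:2]
  P = {1,9}:  v_{1} + v_{9} = 2·v_{6} ; sig = [2:2]
  P = {0,7,9}:  v_{0} + v_{7} + v_{9} = v_{8} ; sig = [3:1]

Signatures (|P|; sorted positive RHS coefficients), sorted:
    |P|=2: 21 collections, coeffs (), (), (), (1), (1), (1), (1), (1), (1), (1), (1), (1,1), (1,1), (1,1), (1,1), (1,1), (1,1,1), (1,2), (1,2), (2), (2)
    |P|=3: 1 collection, coeffs (1)


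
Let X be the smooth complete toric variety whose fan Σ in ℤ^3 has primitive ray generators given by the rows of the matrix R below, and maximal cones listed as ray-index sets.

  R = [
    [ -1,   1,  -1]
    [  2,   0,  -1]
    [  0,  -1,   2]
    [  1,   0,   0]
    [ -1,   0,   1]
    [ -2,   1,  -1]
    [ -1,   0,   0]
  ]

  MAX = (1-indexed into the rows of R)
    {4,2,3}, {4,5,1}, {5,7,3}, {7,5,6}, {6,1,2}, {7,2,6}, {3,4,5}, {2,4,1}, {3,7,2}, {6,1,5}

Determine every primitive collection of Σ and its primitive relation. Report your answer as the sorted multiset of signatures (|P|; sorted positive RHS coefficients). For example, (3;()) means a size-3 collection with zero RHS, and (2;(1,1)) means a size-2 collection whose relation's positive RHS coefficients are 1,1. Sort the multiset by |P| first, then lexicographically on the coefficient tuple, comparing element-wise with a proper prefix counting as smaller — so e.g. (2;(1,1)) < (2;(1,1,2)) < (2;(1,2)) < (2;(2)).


Δ(Σ) — 7 vertices, 6 min non-faces:

  • {4,7}:  v_{4} + v_{7} = 0  ⇒ sig = (2;())
  • {1,3}:  v_{1} + v_{3} = v_{5}  ⇒ sig = (2;(1))
  • {1,7}:  v_{1} + v_{7} = v_{6}  ⇒ sig = (2;(1))
  • {2,5}:  v_{2} + v_{5} = v_{4}  ⇒ sig = (2;(1))
  • {4,6}:  v_{4} + v_{6} = v_{1}  ⇒ sig = (2;(1))
  • {3,6}:  v_{3} + v_{6} = v_{5} + v_{7}  ⇒ sig = (2;(1,1))

Sorted signature multiset PRS(X):
{ (2;()),  (2;(1)) ×4,  (2;(1,1)) }


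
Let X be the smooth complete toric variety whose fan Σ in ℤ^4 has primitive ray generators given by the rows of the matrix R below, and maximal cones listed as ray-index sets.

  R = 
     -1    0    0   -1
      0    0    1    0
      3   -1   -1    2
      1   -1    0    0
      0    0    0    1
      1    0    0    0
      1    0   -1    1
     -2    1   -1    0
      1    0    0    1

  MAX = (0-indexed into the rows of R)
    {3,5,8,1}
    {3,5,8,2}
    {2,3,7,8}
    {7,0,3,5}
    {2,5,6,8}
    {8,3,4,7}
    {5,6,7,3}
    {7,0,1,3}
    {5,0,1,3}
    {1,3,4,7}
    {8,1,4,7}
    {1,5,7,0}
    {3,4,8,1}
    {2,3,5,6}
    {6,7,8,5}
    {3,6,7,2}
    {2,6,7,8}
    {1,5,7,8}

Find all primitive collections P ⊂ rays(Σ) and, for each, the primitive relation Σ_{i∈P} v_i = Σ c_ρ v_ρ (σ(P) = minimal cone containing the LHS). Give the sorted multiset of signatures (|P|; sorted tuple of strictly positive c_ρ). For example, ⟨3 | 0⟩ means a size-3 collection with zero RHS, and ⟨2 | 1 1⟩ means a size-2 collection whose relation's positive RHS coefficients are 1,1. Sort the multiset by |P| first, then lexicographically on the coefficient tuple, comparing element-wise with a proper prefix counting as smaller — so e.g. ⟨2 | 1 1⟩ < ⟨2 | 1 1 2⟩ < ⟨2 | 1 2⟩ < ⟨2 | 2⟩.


14 collections generate NE(X_Σ); each relation:

  P={0,8}:  v_{0} + v_{8} = 0  ⇒ sig = ⟨2 | 0⟩
  P={1,6}:  v_{1} + v_{6} = v_{8}  ⇒ sig = ⟨2 | 1⟩
  P={4,5}:  v_{4} + v_{5} = v_{8}  ⇒ sig = ⟨2 | 1⟩
  P={0,2}:  v_{0} + v_{2} = v_{3} + v_{6}  ⇒ sig = ⟨2 | 1 1⟩
  P={0,4}:  v_{0} + v_{4} = v_{1} + v_{3} + v_{7}  ⇒ sig = ⟨2 | 1 1 1⟩
  P={0,6}:  v_{0} + v_{6} = v_{3} + v_{5} + v_{7}  ⇒ sig = ⟨2 | 1 1 1⟩
  P={4,6}:  v_{4} + v_{6} = v_{3} + v_{7} + 2·v_{8}  ⇒ sig = ⟨2 | 1 1 2⟩
  P={1,2}:  v_{1} + v_{2} = v_{3} + 2·v_{8}  ⇒ sig = ⟨2 | 1 2⟩
  P={2,4}:  v_{2} + v_{4} = 2·v_{3} + v_{7} + 3·v_{8}  ⇒ sig = ⟨2 | 1 2 3⟩
  P={3,6,8}:  v_{3} + v_{6} + v_{8} = v_{2}  ⇒ sig = ⟨3 | 1⟩
  P={2,5,7}:  v_{2} + v_{5} + v_{7} = 2·v_{6}  ⇒ sig = ⟨3 | 2⟩
  P={1,3,5,7}:  v_{1} + v_{3} + v_{5} + v_{7} = 0  ⇒ sig = ⟨4 | 0⟩
  P={1,3,7,8}:  v_{1} + v_{3} + v_{7} + v_{8} = v_{4}  ⇒ sig = ⟨4 | 1⟩
  P={3,5,7,8}:  v_{3} + v_{5} + v_{7} + v_{8} = v_{6}  ⇒ sig = ⟨4 | 1⟩

so the primitive-relation signature multiset is
    |P|=2: 9 collections, coeffs (), (1), (1), (1,1), (1,1,1), (1,1,1), (1,1,2), (1,2), (1,2,3)
    |P|=3: 2 collections, coeffs (1), (2)
    |P|=4: 3 collections, coeffs (), (1), (1)


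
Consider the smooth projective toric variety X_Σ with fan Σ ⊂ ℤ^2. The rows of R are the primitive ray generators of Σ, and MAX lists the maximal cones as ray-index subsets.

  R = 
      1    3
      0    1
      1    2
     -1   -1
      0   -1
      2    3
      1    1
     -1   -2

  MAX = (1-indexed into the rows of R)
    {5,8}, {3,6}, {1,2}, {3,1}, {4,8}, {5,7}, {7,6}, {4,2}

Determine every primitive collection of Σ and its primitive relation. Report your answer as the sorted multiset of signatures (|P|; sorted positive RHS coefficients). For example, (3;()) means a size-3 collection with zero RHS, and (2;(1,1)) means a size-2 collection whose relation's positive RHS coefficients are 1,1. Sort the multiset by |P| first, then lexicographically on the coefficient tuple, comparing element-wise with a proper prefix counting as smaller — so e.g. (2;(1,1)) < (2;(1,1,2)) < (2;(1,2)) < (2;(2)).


Minimal non-faces — 20 found among 8 rays, 8 max cones:

  P = {2,5}:  v_{2} + v_{5} = 0  →  sig = (2;())
  P = {3,8}:  v_{3} + v_{8} = 0  →  sig = (2;())
  P = {4,7}:  v_{4} + v_{7} = 0  →  sig = (2;())
  P = {1,5}:  v_{1} + v_{5} = v_{3}  →  sig = (2;(1))
  P = {1,8}:  v_{1} + v_{8} = v_{2}  →  sig = (2;(1))
  P = {2,3}:  v_{2} + v_{3} = v_{1}  →  sig = (2;(1))
  P = {2,7}:  v_{2} + v_{7} = v_{3}  →  sig = (2;(1))
  P = {2,8}:  v_{2} + v_{8} = v_{4}  →  sig = (2;(1))
  P = {3,4}:  v_{3} + v_{4} = v_{2}  →  sig = (2;(1))
  P = {3,5}:  v_{3} + v_{5} = v_{7}  →  sig = (2;(1))
  P = {3,7}:  v_{3} + v_{7} = v_{6}  →  sig = (2;(1))
  P = {4,5}:  v_{4} + v_{5} = v_{8}  →  sig = (2;(1))
  P = {4,6}:  v_{4} + v_{6} = v_{3}  →  sig = (2;(1))
  P = {6,8}:  v_{6} + v_{8} = v_{7}  →  sig = (2;(1))
  P = {7,8}:  v_{7} + v_{8} = v_{5}  →  sig = (2;(1))
  P = {1,4}:  v_{1} + v_{4} = 2·v_{2}  →  sig = (2;(2))
  P = {1,7}:  v_{1} + v_{7} = 2·v_{3}  →  sig = (2;(2))
  P = {2,6}:  v_{2} + v_{6} = 2·v_{3}  →  sig = (2;(2))
  P = {5,6}:  v_{5} + v_{6} = 2·v_{7}  →  sig = (2;(2))
  P = {1,6}:  v_{1} + v_{6} = 3·v_{3}  →  sig = (2;(3))

Signatures (|P|; sorted positive RHS coefficients), sorted:
    |P|=2: 20 collections, coeffs (), (), (), (1), (1), (1), (1), (1), (1), (1), (1), (1), (1), (1), (1), (2), (2), (2), (2), (3)


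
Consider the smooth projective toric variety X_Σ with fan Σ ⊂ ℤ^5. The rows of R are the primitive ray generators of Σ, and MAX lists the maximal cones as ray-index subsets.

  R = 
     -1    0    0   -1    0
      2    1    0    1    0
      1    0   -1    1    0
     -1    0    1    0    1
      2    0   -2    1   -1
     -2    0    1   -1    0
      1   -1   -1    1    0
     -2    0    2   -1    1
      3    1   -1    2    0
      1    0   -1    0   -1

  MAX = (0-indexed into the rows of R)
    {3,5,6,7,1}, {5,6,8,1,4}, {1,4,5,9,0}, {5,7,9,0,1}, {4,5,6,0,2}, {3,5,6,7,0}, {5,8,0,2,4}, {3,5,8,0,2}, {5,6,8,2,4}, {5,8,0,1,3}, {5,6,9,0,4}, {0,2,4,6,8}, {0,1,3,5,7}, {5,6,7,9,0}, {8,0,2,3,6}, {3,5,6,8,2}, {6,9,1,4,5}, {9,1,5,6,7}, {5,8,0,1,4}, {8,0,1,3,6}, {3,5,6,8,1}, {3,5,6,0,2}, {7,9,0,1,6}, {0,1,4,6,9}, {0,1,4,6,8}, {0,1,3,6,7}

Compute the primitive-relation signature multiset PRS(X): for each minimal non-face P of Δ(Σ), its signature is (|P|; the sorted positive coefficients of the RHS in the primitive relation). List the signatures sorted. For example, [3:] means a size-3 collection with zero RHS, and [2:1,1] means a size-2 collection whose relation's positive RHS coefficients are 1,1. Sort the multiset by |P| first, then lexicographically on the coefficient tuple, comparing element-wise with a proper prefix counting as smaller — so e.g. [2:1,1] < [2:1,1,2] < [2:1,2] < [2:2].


Δ(Σ) — 10 vertices, 10 min non-faces:

  P={3,9}:  v_{3} + v_{9} = 0  ⟹  sig = [2:]
  P={4,7}:  v_{4} + v_{7} = 0  ⟹  sig = [2:]
  P={1,2}:  v_{1} + v_{2} = v_{8}  ⟹  sig = [2:1]
  P={2,7}:  v_{2} + v_{7} = v_{3}  ⟹  sig = [2:1]
  P={2,9}:  v_{2} + v_{9} = v_{4}  ⟹  sig = [2:1]
  P={3,4}:  v_{3} + v_{4} = v_{2}  ⟹  sig = [2:1]
  P={7,8}:  v_{7} + v_{8} = v_{1} + v_{3}  ⟹  sig = [2:1,1]
  P={8,9}:  v_{8} + v_{9} = v_{1} + v_{4}  ⟹  sig = [2:1,1]
  P={0,1,5,6}:  v_{0} + v_{1} + v_{5} + v_{6} = 0  ⟹  sig = [4:]
  P={0,5,6,8}:  v_{0} + v_{5} + v_{6} + v_{8} = v_{2}  ⟹  sig = [4:1]

Hence PRS(X_Σ) =
    |P|=2: 8 collections, coeffs (), (), (1), (1), (1), (1), (1,1), (1,1)
    |P|=4: 2 collections, coeffs (), (1)


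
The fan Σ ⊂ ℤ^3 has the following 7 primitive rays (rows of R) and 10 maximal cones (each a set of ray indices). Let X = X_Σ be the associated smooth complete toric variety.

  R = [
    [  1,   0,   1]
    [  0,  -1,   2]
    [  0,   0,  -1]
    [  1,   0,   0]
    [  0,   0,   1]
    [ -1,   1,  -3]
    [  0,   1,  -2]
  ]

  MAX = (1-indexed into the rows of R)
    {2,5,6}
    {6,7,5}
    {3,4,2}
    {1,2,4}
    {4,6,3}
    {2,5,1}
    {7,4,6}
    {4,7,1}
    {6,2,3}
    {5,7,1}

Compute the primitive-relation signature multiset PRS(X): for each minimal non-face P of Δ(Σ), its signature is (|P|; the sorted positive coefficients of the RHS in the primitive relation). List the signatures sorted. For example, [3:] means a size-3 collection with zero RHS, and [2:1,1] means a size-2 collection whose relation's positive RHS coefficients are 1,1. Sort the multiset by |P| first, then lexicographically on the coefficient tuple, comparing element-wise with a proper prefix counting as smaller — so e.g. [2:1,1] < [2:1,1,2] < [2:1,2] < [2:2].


Σ has 7 primitive collections:

  • {2,7}:  v_{2} + v_{7} = 0 ; sig = [2:]
  • {3,5}:  v_{3} + v_{5} = 0 ; sig = [2:]
  • {1,3}:  v_{1} + v_{3} = v_{4} ; sig = [2:1]
  • {1,6}:  v_{1} + v_{6} = v_{7} ; sig = [2:1]
  • {4,5}:  v_{4} + v_{5} = v_{1} ; sig = [2:1]
  • {3,7}:  v_{3} + v_{7} = v_{4} + v_{6} ; sig = [2:1,1]
  • {2,4,6}:  v_{2} + v_{4} + v_{6} = v_{3} ; sig = [3:1]

Signatures (|P|; sorted positive RHS coefficients), sorted:
[[2:], [2:], [2:1], [2:1], [2:1], [2:1,1], [3:1]]


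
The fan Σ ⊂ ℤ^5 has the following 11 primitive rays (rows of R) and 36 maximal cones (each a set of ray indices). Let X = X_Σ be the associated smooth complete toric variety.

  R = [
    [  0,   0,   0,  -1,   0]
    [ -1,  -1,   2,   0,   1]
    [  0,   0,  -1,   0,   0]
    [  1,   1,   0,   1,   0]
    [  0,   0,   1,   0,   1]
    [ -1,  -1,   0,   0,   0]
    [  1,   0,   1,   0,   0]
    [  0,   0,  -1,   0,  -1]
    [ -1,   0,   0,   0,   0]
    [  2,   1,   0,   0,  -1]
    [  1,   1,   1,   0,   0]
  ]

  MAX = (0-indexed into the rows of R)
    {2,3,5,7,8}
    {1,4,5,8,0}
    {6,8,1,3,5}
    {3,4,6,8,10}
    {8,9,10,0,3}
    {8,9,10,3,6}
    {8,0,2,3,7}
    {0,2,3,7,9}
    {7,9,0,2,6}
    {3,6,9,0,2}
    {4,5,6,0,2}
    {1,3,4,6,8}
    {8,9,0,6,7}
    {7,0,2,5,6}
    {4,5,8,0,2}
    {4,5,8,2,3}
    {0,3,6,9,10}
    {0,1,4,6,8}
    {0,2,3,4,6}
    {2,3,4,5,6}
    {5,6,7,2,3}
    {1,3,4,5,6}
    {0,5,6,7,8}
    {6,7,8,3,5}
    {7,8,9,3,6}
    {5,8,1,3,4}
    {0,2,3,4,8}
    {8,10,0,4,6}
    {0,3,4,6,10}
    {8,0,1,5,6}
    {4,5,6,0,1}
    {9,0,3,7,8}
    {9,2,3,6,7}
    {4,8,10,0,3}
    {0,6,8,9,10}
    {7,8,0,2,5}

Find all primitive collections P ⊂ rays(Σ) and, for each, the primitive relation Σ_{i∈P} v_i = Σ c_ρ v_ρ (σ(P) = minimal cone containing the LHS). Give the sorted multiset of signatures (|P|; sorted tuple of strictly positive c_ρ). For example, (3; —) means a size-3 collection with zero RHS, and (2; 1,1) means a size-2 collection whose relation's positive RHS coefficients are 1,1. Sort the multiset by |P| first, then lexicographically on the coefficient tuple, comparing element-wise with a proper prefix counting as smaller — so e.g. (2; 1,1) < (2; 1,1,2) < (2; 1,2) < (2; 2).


Σ has 17 primitive collections:

  {4,7}:  v_{4} + v_{7} = 0 — sig = (2; —)
  {1,2}:  v_{1} + v_{2} = v_{4} + v_{5} — sig = (2; 1,1)
  {2,10}:  v_{2} + v_{10} = v_{0} + v_{3} — sig = (2; 1,1)
  {5,9}:  v_{5} + v_{9} = v_{6} + v_{7} — sig = (2; 1,1)
  {5,10}:  v_{5} + v_{10} = v_{6} + v_{8} — sig = (2; 1,1)
  {7,10}:  v_{7} + v_{10} = v_{8} + v_{9} — sig = (2; 1,1)
  {1,7}:  v_{1} + v_{7} = v_{5} + v_{6} + v_{8} — sig = (2; 1,1,1)
  {4,9}:  v_{4} + v_{9} = v_{0} + v_{3} + v_{6} — sig = (2; 1,1,1)
  {1,9}:  v_{1} + v_{9} = 2·v_{6} + v_{8} — sig = (2; 1,2)
  {1,10}:  v_{1} + v_{10} = v_{4} + 2·v_{6} + 2·v_{8} — sig = (2; 1,2,2)
  {0,3,5}:  v_{0} + v_{3} + v_{5} = 0 — sig = (3; —)
  {2,6,8}:  v_{2} + v_{6} + v_{8} = 0 — sig = (3; —)
  {0,1,3}:  v_{0} + v_{1} + v_{3} = v_{4} + v_{6} + v_{8} — sig = (3; 1,1,1)
  {2,8,9}:  v_{2} + v_{8} + v_{9} = v_{0} + v_{3} + v_{7} — sig = (3; 1,1,1)
  {0,3,6,7}:  v_{0} + v_{3} + v_{6} + v_{7} = v_{9} — sig = (4; 1)
  {0,3,6,8}:  v_{0} + v_{3} + v_{6} + v_{8} = v_{10} — sig = (4; 1)
  {4,5,6,8}:  v_{4} + v_{5} + v_{6} + v_{8} = v_{1} — sig = (4; 1)

so the primitive-relation signature multiset is
    (2; —)
    (2; 1,1)
    (2; 1,1)
    (2; 1,1)
    (2; 1,1)
    (2; 1,1)
    (2; 1,1,1)
    (2; 1,1,1)
    (2; 1,2)
    (2; 1,2,2)
    (3; —)
    (3; —)
    (3; 1,1,1)
    (3; 1,1,1)
    (4; 1)
    (4; 1)
    (4; 1)


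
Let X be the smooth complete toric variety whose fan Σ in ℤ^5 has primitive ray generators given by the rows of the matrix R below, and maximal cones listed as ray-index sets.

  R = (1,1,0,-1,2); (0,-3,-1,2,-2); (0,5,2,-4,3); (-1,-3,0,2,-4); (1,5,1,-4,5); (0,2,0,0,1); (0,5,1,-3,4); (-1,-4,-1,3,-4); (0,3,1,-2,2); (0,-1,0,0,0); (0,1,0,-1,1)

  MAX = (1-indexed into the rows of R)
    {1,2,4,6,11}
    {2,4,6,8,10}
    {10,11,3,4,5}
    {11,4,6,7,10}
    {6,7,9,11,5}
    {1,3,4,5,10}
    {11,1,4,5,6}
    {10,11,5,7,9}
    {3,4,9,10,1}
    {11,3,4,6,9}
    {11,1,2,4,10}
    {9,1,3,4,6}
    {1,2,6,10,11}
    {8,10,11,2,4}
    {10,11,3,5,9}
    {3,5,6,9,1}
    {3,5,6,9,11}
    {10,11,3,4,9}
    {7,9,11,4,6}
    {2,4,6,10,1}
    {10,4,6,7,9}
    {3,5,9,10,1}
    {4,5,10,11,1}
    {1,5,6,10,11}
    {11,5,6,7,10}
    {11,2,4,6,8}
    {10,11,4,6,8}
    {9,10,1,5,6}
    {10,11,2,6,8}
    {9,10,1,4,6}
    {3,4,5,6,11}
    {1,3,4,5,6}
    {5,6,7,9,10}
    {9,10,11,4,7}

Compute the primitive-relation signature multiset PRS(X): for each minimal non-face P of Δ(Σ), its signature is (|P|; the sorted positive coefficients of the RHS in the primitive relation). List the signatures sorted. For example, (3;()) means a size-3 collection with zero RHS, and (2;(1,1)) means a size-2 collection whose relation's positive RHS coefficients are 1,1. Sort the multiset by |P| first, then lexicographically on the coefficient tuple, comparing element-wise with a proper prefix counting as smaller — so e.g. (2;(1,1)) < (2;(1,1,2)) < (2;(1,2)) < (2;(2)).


Σ has 20 primitive collections:

  {2,9}:  v_{2} + v_{9} = 0 — sig = (2;())
  {1,8}:  v_{1} + v_{8} = v_{2} — sig = (2;(1))
  {5,8}:  v_{5} + v_{8} = v_{11} — sig = (2;(1))
  {2,3}:  v_{2} + v_{3} = v_{4} + v_{5} — sig = (2;(1,1))
  {2,5}:  v_{2} + v_{5} = v_{1} + v_{11} — sig = (2;(1,1))
  {1,7}:  v_{1} + v_{7} = v_{5} + v_{6} + v_{10} — sig = (2;(1,1,1))
  {2,7}:  v_{2} + v_{7} = v_{6} + v_{10} + v_{11} — sig = (2;(1,1,1))
  {3,8}:  v_{3} + v_{8} = v_{4} + v_{9} + v_{11} — sig = (2;(1,1,1))
  {8,9}:  v_{8} + v_{9} = v_{4} + v_{6} + v_{10} + v_{11} — sig = (2;(1,1,1,1))
  {7,8}:  v_{7} + v_{8} = v_{4} + 2·v_{6} + 2·v_{10} + 2·v_{11} — sig = (2;(1,2,2,2))
  {3,7}:  v_{3} + v_{7} = 3·v_{9} + v_{11} — sig = (2;(1,3))
  {1,9,11}:  v_{1} + v_{9} + v_{11} = v_{5} — sig = (3;(1))
  {4,5,9}:  v_{4} + v_{5} + v_{9} = v_{3} — sig = (3;(1))
  {1,3,11}:  v_{1} + v_{3} + v_{11} = v_{4} + 2·v_{5} — sig = (3;(1,2))
  {4,5,7}:  v_{4} + v_{5} + v_{7} = 2·v_{9} + v_{11} — sig = (3;(1,2))
  {3,6,10}:  v_{3} + v_{6} + v_{10} = 2·v_{9} — sig = (3;(2))
  {4,5,6,10}:  v_{4} + v_{5} + v_{6} + v_{10} = v_{9} — sig = (4;(1))
  {6,9,10,11}:  v_{6} + v_{9} + v_{10} + v_{11} = v_{7} — sig = (4;(1))
  {1,4,6,10,11}:  v_{1} + v_{4} + v_{6} + v_{10} + v_{11} = 0 — sig = (5;())
  {2,4,6,10,11}:  v_{2} + v_{4} + v_{6} + v_{10} + v_{11} = v_{8} — sig = (5;(1))

Hence PRS(X_Σ) =
    (2;())
    (2;(1))
    (2;(1))
    (2;(1,1))
    (2;(1,1))
    (2;(1,1,1))
    (2;(1,1,1))
    (2;(1,1,1))
    (2;(1,1,1,1))
    (2;(1,2,2,2))
    (2;(1,3))
    (3;(1))
    (3;(1))
    (3;(1,2))
    (3;(1,2))
    (3;(2))
    (4;(1))
    (4;(1))
    (5;())
    (5;(1))


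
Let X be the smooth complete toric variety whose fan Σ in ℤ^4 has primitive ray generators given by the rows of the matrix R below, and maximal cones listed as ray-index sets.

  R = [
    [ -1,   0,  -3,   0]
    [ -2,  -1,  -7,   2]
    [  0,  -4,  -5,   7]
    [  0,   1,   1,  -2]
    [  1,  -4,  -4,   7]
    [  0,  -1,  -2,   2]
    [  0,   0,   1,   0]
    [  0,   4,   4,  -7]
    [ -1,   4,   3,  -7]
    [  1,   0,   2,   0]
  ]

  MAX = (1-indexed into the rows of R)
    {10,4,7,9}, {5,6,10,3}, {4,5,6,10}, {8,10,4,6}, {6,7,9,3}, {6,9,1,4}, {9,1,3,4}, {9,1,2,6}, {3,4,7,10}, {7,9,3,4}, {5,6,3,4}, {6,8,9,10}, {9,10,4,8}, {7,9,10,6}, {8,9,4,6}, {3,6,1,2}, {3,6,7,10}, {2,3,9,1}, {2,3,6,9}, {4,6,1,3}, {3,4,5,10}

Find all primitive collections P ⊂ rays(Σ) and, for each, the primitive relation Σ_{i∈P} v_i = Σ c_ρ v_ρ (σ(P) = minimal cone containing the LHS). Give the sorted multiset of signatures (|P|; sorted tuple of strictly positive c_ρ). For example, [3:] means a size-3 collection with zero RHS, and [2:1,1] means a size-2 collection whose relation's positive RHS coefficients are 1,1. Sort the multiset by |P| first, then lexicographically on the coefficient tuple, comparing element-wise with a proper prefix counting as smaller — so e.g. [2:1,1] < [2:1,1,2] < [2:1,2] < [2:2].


|primitive collections| = 20. Relations:

  {1,7}:  v_{1} + v_{7} = v_{3} + v_{9}  →  sig = [2:1,1]
  {1,10}:  v_{1} + v_{10} = v_{4} + v_{6}  →  sig = [2:1,1]
  {2,10}:  v_{2} + v_{10} = v_{1} + v_{6}  →  sig = [2:1,1]
  {3,8}:  v_{3} + v_{8} = v_{4} + v_{6}  →  sig = [2:1,1]
  {5,7}:  v_{5} + v_{7} = v_{3} + v_{10}  →  sig = [2:1,1]
  {5,9}:  v_{5} + v_{9} = v_{4} + v_{6}  →  sig = [2:1,1]
  {7,8}:  v_{7} + v_{8} = v_{9} + v_{10}  →  sig = [2:1,1]
  {2,5}:  v_{2} + v_{5} = v_{1} + v_{3} + v_{4} + 2·v_{6}  →  sig = [2:1,1,1,2]
  {2,8}:  v_{2} + v_{8} = v_{1} + v_{4} + 2·v_{6} + v_{9}  →  sig = [2:1,1,1,2]
  {1,5}:  v_{1} + v_{5} = v_{3} + 2·v_{4} + 2·v_{6}  →  sig = [2:1,2,2]
  {1,8}:  v_{1} + v_{8} = 2·v_{4} + 2·v_{6} + v_{9}  →  sig = [2:1,2,2]
  {2,7}:  v_{2} + v_{7} = 2·v_{3} + v_{6} + 2·v_{9}  →  sig = [2:1,2,2]
  {5,8}:  v_{5} + v_{8} = 2·v_{4} + 2·v_{6} + v_{10}  →  sig = [2:1,2,2]
  {2,4}:  v_{2} + v_{4} = 2·v_{1}  →  sig = [2:2]
  {3,9,10}:  v_{3} + v_{9} + v_{10} = 0  →  sig = [3:]
  {4,6,7}:  v_{4} + v_{6} + v_{7} = 0  →  sig = [3:]
  {1,3,6,9}:  v_{1} + v_{3} + v_{6} + v_{9} = v_{2}  →  sig = [4:1]
  {3,4,6,9}:  v_{3} + v_{4} + v_{6} + v_{9} = v_{1}  →  sig = [4:1]
  {3,4,6,10}:  v_{3} + v_{4} + v_{6} + v_{10} = v_{5}  →  sig = [4:1]
  {4,6,9,10}:  v_{4} + v_{6} + v_{9} + v_{10} = v_{8}  →  sig = [4:1]

Sorted signature multiset PRS(X):
    |P|=2: 14 collections, coeffs (1,1), (1,1), (1,1), (1,1), (1,1), (1,1), (1,1), (1,1,1,2), (1,1,1,2), (1,2,2), (1,2,2), (1,2,2), (1,2,2), (2)
    |P|=3: 2 collections, coeffs (), ()
    |P|=4: 4 collections, coeffs (1), (1), (1), (1)


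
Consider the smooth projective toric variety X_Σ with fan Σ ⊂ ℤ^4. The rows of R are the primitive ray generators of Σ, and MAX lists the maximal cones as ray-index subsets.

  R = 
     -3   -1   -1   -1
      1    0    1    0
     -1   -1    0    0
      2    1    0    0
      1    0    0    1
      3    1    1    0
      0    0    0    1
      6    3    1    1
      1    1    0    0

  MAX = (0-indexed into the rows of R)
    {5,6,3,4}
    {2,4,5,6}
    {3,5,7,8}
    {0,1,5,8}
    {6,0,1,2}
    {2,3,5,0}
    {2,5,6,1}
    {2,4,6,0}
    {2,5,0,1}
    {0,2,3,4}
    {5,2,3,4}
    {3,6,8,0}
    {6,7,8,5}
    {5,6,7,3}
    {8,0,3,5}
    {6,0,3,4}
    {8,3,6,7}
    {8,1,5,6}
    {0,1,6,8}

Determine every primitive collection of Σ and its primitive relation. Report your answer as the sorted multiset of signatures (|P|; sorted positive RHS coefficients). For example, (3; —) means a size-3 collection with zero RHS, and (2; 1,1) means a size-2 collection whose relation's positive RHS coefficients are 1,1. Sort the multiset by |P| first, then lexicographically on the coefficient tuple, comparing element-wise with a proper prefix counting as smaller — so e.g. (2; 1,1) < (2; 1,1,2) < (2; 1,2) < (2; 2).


Minimal non-faces — 12 found among 9 rays, 19 max cones:

  • {2,8}:  v_{2} + v_{8} = 0  ⟹  sig = (2; —)
  • {1,3}:  v_{1} + v_{3} = v_{5}  ⟹  sig = (2; 1)
  • {0,7}:  v_{0} + v_{7} = v_{3} + v_{8}  ⟹  sig = (2; 1,1)
  • {4,8}:  v_{4} + v_{8} = v_{3} + v_{6}  ⟹  sig = (2; 1,1)
  • {1,4}:  v_{1} + v_{4} = v_{2} + v_{5} + v_{6}  ⟹  sig = (2; 1,1,1)
  • {2,7}:  v_{2} + v_{7} = v_{3} + v_{5} + v_{6}  ⟹  sig = (2; 1,1,1)
  • {1,7}:  v_{1} + v_{7} = 2·v_{5} + v_{6} + v_{8}  ⟹  sig = (2; 1,1,2)
  • {4,7}:  v_{4} + v_{7} = 2·v_{3} + v_{5} + 2·v_{6}  ⟹  sig = (2; 1,2,2)
  • {0,5,6}:  v_{0} + v_{5} + v_{6} = 0  ⟹  sig = (3; —)
  • {2,3,6}:  v_{2} + v_{3} + v_{6} = v_{4}  ⟹  sig = (3; 1)
  • {0,4,5}:  v_{0} + v_{4} + v_{5} = v_{2} + v_{3}  ⟹  sig = (3; 1,1)
  • {3,5,6,8}:  v_{3} + v_{5} + v_{6} + v_{8} = v_{7}  ⟹  sig = (4; 1)

so the primitive-relation signature multiset is
    |P|=2: 8 collections, coeffs (), (1), (1,1), (1,1), (1,1,1), (1,1,1), (1,1,2), (1,2,2)
    |P|=3: 3 collections, coeffs (), (1), (1,1)
    |P|=4: 1 collection, coeffs (1)


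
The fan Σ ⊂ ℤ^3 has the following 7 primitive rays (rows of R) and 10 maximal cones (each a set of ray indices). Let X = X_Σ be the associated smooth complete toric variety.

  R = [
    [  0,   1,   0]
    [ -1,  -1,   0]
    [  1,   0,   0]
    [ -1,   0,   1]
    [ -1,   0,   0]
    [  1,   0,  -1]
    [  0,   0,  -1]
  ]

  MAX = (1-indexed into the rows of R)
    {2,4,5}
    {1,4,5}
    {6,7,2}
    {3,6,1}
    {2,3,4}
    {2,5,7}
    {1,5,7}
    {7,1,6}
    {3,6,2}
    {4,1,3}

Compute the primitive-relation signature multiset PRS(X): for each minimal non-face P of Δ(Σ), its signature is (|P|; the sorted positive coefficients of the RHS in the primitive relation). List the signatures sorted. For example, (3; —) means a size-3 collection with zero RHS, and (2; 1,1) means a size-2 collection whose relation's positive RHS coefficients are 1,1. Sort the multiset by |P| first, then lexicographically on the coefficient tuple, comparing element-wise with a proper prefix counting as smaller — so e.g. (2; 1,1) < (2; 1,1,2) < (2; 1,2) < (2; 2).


Δ(Σ) — 7 vertices, 6 min non-faces:

  P = {3,5}:  v_{3} + v_{5} = 0 ; sig = (2; —)
  P = {4,6}:  v_{4} + v_{6} = 0 ; sig = (2; —)
  P = {1,2}:  v_{1} + v_{2} = v_{5} ; sig = (2; 1)
  P = {3,7}:  v_{3} + v_{7} = v_{6} ; sig = (2; 1)
  P = {4,7}:  v_{4} + v_{7} = v_{5} ; sig = (2; 1)
  P = {5,6}:  v_{5} + v_{6} = v_{7} ; sig = (2; 1)

so the primitive-relation signature multiset is
{ (2; —) ×2,  (2; 1) ×4 }


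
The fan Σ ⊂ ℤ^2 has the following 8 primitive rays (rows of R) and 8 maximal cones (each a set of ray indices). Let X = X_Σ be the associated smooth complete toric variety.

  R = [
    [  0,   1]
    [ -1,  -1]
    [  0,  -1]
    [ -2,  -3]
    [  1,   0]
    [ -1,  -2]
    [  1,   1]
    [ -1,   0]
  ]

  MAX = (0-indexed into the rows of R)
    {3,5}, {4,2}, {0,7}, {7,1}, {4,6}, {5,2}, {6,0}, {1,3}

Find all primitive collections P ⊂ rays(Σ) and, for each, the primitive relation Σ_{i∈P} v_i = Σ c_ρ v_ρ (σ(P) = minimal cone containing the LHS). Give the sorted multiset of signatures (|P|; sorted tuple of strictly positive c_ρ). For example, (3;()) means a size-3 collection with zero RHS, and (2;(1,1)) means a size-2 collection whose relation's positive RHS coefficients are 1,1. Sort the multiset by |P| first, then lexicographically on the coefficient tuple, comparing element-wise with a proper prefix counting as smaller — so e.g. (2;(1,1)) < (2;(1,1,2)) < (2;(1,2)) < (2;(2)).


20 minimal non-faces of Δ(Σ) (on 8 rays):

  {0,2}:  v_{0} + v_{2} = 0  so sig = (2;())
  {1,6}:  v_{1} + v_{6} = 0  so sig = (2;())
  {4,7}:  v_{4} + v_{7} = 0  so sig = (2;())
  {0,1}:  v_{0} + v_{1} = v_{7}  so sig = (2;(1))
  {0,4}:  v_{0} + v_{4} = v_{6}  so sig = (2;(1))
  {0,5}:  v_{0} + v_{5} = v_{1}  so sig = (2;(1))
  {1,2}:  v_{1} + v_{2} = v_{5}  so sig = (2;(1))
  {1,4}:  v_{1} + v_{4} = v_{2}  so sig = (2;(1))
  {1,5}:  v_{1} + v_{5} = v_{3}  so sig = (2;(1))
  {2,6}:  v_{2} + v_{6} = v_{4}  so sig = (2;(1))
  {2,7}:  v_{2} + v_{7} = v_{1}  so sig = (2;(1))
  {3,6}:  v_{3} + v_{6} = v_{5}  so sig = (2;(1))
  {5,6}:  v_{5} + v_{6} = v_{2}  so sig = (2;(1))
  {6,7}:  v_{6} + v_{7} = v_{0}  so sig = (2;(1))
  {3,4}:  v_{3} + v_{4} = v_{2} + v_{5}  so sig = (2;(1,1))
  {0,3}:  v_{0} + v_{3} = 2·v_{1}  so sig = (2;(2))
  {2,3}:  v_{2} + v_{3} = 2·v_{5}  so sig = (2;(2))
  {4,5}:  v_{4} + v_{5} = 2·v_{2}  so sig = (2;(2))
  {5,7}:  v_{5} + v_{7} = 2·v_{1}  so sig = (2;(2))
  {3,7}:  v_{3} + v_{7} = 3·v_{1}  so sig = (2;(3))

Sorted signature multiset PRS(X):
[(2;()), (2;()), (2;()), (2;(1)), (2;(1)), (2;(1)), (2;(1)), (2;(1)), (2;(1)), (2;(1)), (2;(1)), (2;(1)), (2;(1)), (2;(1)), (2;(1,1)), (2;(2)), (2;(2)), (2;(2)), (2;(2)), (2;(3))]


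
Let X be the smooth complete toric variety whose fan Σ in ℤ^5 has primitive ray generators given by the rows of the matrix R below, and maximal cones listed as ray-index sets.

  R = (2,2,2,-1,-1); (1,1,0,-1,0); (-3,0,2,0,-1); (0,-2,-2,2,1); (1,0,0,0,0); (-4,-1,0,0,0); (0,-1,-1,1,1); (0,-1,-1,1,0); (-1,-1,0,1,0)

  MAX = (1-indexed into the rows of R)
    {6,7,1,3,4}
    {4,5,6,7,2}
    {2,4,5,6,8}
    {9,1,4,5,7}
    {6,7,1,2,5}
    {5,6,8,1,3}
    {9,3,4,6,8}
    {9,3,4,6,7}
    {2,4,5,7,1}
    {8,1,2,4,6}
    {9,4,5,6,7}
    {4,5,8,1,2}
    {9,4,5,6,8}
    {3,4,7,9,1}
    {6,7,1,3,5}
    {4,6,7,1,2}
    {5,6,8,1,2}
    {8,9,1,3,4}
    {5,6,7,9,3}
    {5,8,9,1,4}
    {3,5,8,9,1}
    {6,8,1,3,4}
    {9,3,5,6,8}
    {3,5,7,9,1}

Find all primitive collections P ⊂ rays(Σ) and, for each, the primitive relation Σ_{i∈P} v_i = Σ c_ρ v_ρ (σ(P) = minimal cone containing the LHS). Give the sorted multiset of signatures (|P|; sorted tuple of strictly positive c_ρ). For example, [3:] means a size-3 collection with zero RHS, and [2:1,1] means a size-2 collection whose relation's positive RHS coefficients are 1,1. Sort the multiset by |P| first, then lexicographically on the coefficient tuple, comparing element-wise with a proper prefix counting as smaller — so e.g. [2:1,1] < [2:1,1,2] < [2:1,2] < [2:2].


6 minimal non-faces of Δ(Σ) (on 9 rays):

  P = {2,9}:  v_{2} + v_{9} = 0  so sig = [2:]
  P = {7,8}:  v_{7} + v_{8} = v_{4}  so sig = [2:1]
  P = {2,3}:  v_{2} + v_{3} = v_{1} + v_{6}  so sig = [2:1,1]
  P = {1,6,9}:  v_{1} + v_{6} + v_{9} = v_{3}  so sig = [3:1]
  P = {3,4,5}:  v_{3} + v_{4} + v_{5} = 2·v_{9}  so sig = [3:2]
  P = {1,4,5,6}:  v_{1} + v_{4} + v_{5} + v_{6} = v_{9}  so sig = [4:1]

Signatures (|P|; sorted positive RHS coefficients), sorted:
[[2:], [2:1], [2:1,1], [3:1], [3:2], [4:1]]


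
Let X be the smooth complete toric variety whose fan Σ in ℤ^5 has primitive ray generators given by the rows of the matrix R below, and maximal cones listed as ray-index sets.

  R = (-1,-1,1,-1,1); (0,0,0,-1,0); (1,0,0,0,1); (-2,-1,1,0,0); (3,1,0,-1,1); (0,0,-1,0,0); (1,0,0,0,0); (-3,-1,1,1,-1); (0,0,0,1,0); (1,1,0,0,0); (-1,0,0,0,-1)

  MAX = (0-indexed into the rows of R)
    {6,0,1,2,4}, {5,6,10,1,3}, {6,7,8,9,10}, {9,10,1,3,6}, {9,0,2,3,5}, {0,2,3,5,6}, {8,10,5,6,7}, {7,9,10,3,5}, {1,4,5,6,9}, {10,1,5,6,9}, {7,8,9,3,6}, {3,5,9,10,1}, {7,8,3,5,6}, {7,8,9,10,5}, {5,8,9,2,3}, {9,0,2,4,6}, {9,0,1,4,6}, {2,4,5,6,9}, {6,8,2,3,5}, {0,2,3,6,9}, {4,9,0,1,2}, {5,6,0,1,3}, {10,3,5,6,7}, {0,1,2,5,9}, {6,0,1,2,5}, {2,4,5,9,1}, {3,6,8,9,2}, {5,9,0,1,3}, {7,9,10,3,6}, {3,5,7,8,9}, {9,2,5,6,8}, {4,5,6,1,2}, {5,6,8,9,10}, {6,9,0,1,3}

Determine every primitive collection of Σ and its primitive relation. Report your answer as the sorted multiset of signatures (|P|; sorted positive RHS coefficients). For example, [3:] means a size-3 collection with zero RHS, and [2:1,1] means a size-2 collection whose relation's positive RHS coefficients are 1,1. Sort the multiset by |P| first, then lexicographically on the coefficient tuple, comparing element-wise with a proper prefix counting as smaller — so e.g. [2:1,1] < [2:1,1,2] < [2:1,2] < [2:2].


Σ has 18 primitive collections:

  P = {1,8}:  v_{1} + v_{8} = 0  →  sig = [2:]
  P = {2,10}:  v_{2} + v_{10} = 0  →  sig = [2:]
  P = {0,8}:  v_{0} + v_{8} = v_{2} + v_{3}  →  sig = [2:1,1]
  P = {0,10}:  v_{0} + v_{10} = v_{1} + v_{3}  →  sig = [2:1,1]
  P = {1,7}:  v_{1} + v_{7} = v_{3} + v_{10}  →  sig = [2:1,1]
  P = {2,7}:  v_{2} + v_{7} = v_{3} + v_{8}  →  sig = [2:1,1]
  P = {3,4}:  v_{3} + v_{4} = v_{0} + v_{6} + v_{9}  →  sig = [2:1,1,1]
  P = {4,7}:  v_{4} + v_{7} = v_{3} + v_{6} + v_{9}  →  sig = [2:1,1,1]
  P = {4,8}:  v_{4} + v_{8} = v_{2} + v_{6} + v_{9}  →  sig = [2:1,1,1]
  P = {4,10}:  v_{4} + v_{10} = v_{1} + v_{6} + v_{9}  →  sig = [2:1,1,1]
  P = {0,7}:  v_{0} + v_{7} = 2·v_{3}  →  sig = [2:2]
  P = {1,2,3}:  v_{1} + v_{2} + v_{3} = v_{0}  →  sig = [3:1]
  P = {3,8,10}:  v_{3} + v_{8} + v_{10} = v_{7}  →  sig = [3:1]
  P = {0,4,5}:  v_{0} + v_{4} + v_{5} = 2·v_{1} + 2·v_{2}  →  sig = [3:2,2]
  P = {3,5,6,9}:  v_{3} + v_{5} + v_{6} + v_{9} = 0  →  sig = [4:]
  P = {1,2,6,9}:  v_{1} + v_{2} + v_{6} + v_{9} = v_{4}  →  sig = [4:1]
  P = {0,5,6,9}:  v_{0} + v_{5} + v_{6} + v_{9} = v_{1} + v_{2}  →  sig = [4:1,1]
  P = {5,6,7,9}:  v_{5} + v_{6} + v_{7} + v_{9} = v_{8} + v_{10}  →  sig = [4:1,1]

Sorted signature multiset PRS(X):
    |P|=2: 11 collections, coeffs (), (), (1,1), (1,1), (1,1), (1,1), (1,1,1), (1,1,1), (1,1,1), (1,1,1), (2)
    |P|=3: 3 collections, coeffs (1), (1), (2,2)
    |P|=4: 4 collections, coeffs (), (1), (1,1), (1,1)


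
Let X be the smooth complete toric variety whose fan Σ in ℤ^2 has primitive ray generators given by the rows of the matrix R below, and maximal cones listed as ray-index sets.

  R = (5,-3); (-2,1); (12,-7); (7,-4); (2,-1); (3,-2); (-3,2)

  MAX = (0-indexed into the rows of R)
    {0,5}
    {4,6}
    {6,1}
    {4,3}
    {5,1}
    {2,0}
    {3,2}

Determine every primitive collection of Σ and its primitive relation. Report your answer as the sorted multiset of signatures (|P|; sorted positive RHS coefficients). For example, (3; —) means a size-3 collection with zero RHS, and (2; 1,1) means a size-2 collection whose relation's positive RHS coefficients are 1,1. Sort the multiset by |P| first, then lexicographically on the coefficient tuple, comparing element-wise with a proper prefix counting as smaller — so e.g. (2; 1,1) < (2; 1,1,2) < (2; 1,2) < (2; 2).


Minimal non-faces — 14 found among 7 rays, 7 max cones:

  {1,4}:  v_{1} + v_{4} = 0  →  sig = (2; —)
  {5,6}:  v_{5} + v_{6} = 0  →  sig = (2; —)
  {0,1}:  v_{0} + v_{1} = v_{5}  →  sig = (2; 1)
  {0,3}:  v_{0} + v_{3} = v_{2}  →  sig = (2; 1)
  {0,4}:  v_{0} + v_{4} = v_{3}  →  sig = (2; 1)
  {0,6}:  v_{0} + v_{6} = v_{4}  →  sig = (2; 1)
  {1,3}:  v_{1} + v_{3} = v_{0}  →  sig = (2; 1)
  {4,5}:  v_{4} + v_{5} = v_{0}  →  sig = (2; 1)
  {2,6}:  v_{2} + v_{6} = v_{3} + v_{4}  →  sig = (2; 1,1)
  {1,2}:  v_{1} + v_{2} = 2·v_{0}  →  sig = (2; 2)
  {2,4}:  v_{2} + v_{4} = 2·v_{3}  →  sig = (2; 2)
  {3,5}:  v_{3} + v_{5} = 2·v_{0}  →  sig = (2; 2)
  {3,6}:  v_{3} + v_{6} = 2·v_{4}  →  sig = (2; 2)
  {2,5}:  v_{2} + v_{5} = 3·v_{0}  →  sig = (2; 3)

Signatures (|P|; sorted positive RHS coefficients), sorted:
    |P|=2: 14 collections, coeffs (), (), (1), (1), (1), (1), (1), (1), (1,1), (2), (2), (2), (2), (3)


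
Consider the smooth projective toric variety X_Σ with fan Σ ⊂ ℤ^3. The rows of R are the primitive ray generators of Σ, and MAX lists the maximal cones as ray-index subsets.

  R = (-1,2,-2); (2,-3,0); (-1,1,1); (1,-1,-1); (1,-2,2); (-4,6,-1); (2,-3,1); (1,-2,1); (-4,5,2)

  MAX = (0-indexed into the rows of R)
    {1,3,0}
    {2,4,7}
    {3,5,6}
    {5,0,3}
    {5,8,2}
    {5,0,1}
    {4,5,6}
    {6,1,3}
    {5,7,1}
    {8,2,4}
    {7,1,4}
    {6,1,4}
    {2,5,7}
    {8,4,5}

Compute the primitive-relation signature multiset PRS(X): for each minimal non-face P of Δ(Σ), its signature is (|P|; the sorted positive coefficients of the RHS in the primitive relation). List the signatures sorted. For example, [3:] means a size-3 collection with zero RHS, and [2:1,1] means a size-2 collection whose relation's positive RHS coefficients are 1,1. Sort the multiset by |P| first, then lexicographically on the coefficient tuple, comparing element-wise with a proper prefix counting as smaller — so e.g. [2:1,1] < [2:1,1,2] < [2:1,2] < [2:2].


|primitive collections| = 20. Relations:

  P = {0,4}:  v_{0} + v_{4} = 0  ⟹  sig = [2:]
  P = {2,3}:  v_{2} + v_{3} = 0  ⟹  sig = [2:]
  P = {0,6}:  v_{0} + v_{6} = v_{3}  ⟹  sig = [2:1]
  P = {1,2}:  v_{1} + v_{2} = v_{7}  ⟹  sig = [2:1]
  P = {2,6}:  v_{2} + v_{6} = v_{4}  ⟹  sig = [2:1]
  P = {3,4}:  v_{3} + v_{4} = v_{6}  ⟹  sig = [2:1]
  P = {3,7}:  v_{3} + v_{7} = v_{1}  ⟹  sig = [2:1]
  P = {0,2}:  v_{0} + v_{2} = v_{1} + v_{5}  ⟹  sig = [2:1,1]
  P = {0,8}:  v_{0} + v_{8} = v_{2} + v_{5}  ⟹  sig = [2:1,1]
  P = {3,8}:  v_{3} + v_{8} = v_{4} + v_{5}  ⟹  sig = [2:1,1]
  P = {6,7}:  v_{6} + v_{7} = v_{1} + v_{4}  ⟹  sig = [2:1,1]
  P = {0,7}:  v_{0} + v_{7} = 2·v_{1} + v_{5}  ⟹  sig = [2:1,2]
  P = {6,8}:  v_{6} + v_{8} = 2·v_{4} + v_{5}  ⟹  sig = [2:1,2]
  P = {1,8}:  v_{1} + v_{8} = 2·v_{2}  ⟹  sig = [2:2]
  P = {7,8}:  v_{7} + v_{8} = 3·v_{2}  ⟹  sig = [2:3]
  P = {1,5,6}:  v_{1} + v_{5} + v_{6} = 0  ⟹  sig = [3:]
  P = {1,3,5}:  v_{1} + v_{3} + v_{5} = v_{0}  ⟹  sig = [3:1]
  P = {1,4,5}:  v_{1} + v_{4} + v_{5} = v_{2}  ⟹  sig = [3:1]
  P = {2,4,5}:  v_{2} + v_{4} + v_{5} = v_{8}  ⟹  sig = [3:1]
  P = {4,5,7}:  v_{4} + v_{5} + v_{7} = 2·v_{2}  ⟹  sig = [3:2]

so the primitive-relation signature multiset is
[[2:], [2:], [2:1], [2:1], [2:1], [2:1], [2:1], [2:1,1], [2:1,1], [2:1,1], [2:1,1], [2:1,2], [2:1,2], [2:2], [2:3], [3:], [3:1], [3:1], [3:1], [3:2]]
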